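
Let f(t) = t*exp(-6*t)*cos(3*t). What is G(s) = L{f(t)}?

G(s) = (s + 3)*(s + 9)/(s^2 + 12*s + 45)^2

L{cos(3t)} = s/(s^2 + 9).
Multiplying by e^(-6t) shifts s → s + 6, so L{exp(-6*t)*cos(3*t)} = (s + 6)/((s + 6)^2 + 9).
Then apply L{t·g(t)} = -d/ds[H(s)] with H(s) = (s + 6)/((s + 6)^2 + 9):
differentiating 1 time and applying the sign gives (s + 3)*(s + 9)/(s^2 + 12*s + 45)^2.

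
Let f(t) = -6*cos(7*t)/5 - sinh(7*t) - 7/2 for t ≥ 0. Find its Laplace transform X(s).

The transform is linear, so treat each term independently.
(-6/5)·[L{cos(7t)} = s/(s^2 + 49)]; (-1)·[L{sinh(7t)} = 7/(s^2 - 49)]; L{-7/2} = (-7/2)/s.

X(s) = -6*s/(5*(s^2 + 49)) - 7/(s^2 - 49) - 7/(2*s)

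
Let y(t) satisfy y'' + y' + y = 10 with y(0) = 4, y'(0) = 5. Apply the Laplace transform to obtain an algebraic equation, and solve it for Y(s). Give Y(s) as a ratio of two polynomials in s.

Y(s) = (4*s^2 + 9*s + 10)/(s^3 + s^2 + s)

Laplace-transform each side.
With L{y''} = s^2 Y - s·y(0) - y'(0) and L{y'} = sY - y(0), with y(0) = 4, y'(0) = 5: the LHS transforms to (s^2 + s + 1)Y - (4*s + 9).
The right side is L{10} = 10/s.
So (s^2 + s + 1)Y = 10/s + (4*s + 9).
Isolate Y and clear denominators.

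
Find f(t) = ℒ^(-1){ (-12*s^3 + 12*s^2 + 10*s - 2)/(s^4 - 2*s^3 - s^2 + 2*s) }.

Factor the denominator: s^4 - 2*s^3 - s^2 + 2*s = s*(s - 2)*(s - 1)*(s + 1).
Partial fraction decomposition gives [-1/s] + [-2/(s + 1)] + [-5/(s - 2)] + [-4/(s - 1)].
Invert each term: -1/(s - 0) ↔ -e^(0t); -2/(s + 1) ↔ -2e^(-t); -5/(s - 2) ↔ -5e^(2t); -4/(s - 1) ↔ -4e^(t).

f(t) = -5*exp(2*t) - 4*exp(t) - 1 - 2*exp(-t)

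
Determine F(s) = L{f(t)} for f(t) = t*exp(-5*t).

L{e^(-5t)} = 1/(s + 5).
Then apply L{t·g(t)} = -d/ds[G(s)] with G(s) = 1/(s + 5):
differentiating 1 time and applying the sign gives (s + 5)^(-2).

F(s) = (s + 5)^(-2)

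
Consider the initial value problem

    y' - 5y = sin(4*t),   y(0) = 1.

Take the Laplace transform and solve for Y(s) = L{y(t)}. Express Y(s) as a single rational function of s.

Y(s) = (s^2 + 20)/(s^3 - 5*s^2 + 16*s - 80)

Transform both sides with L{·}.
With L{y'} = sY - y(0) = sY - 1: the LHS transforms to (s - 5)Y - (1).
The right side is L{sin(4*t)} = 4/(s^2 + 16).
So (s - 5)Y = 4/(s^2 + 16) + (1).
Divide through and combine into a single rational function.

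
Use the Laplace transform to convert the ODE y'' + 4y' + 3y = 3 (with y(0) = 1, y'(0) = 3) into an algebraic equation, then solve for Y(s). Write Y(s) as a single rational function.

Take the Laplace transform of both sides.
Using L{y''} = s^2 Y - s·y(0) - y'(0) and L{y'} = sY - y(0), with y(0) = 1, y'(0) = 3, the left side becomes (s^2 + 4*s + 3)Y - (s + 7).
The right side is L{3} = 3/s.
So (s^2 + 4*s + 3)Y = 3/s + (s + 7).
Isolate Y and clear denominators.

Y(s) = (s^2 + 7*s + 3)/(s^3 + 4*s^2 + 3*s)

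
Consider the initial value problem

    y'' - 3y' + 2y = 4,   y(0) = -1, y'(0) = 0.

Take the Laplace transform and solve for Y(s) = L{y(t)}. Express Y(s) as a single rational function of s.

Transform both sides with L{·}.
Using L{y''} = s^2 Y - s·y(0) - y'(0) and L{y'} = sY - y(0), with y(0) = -1, y'(0) = 0, the left side becomes (s^2 - 3*s + 2)Y - (-s + 3).
The right side is L{4} = 4/s.
So (s^2 - 3*s + 2)Y = 4/s + (-s + 3).
Divide through and combine into a single rational function.

Y(s) = (-s^2 + 3*s + 4)/(s^3 - 3*s^2 + 2*s)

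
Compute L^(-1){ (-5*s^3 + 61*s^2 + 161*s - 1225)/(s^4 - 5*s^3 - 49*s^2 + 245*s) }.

6*exp(7*t) - 4*exp(5*t) - 5 - 2*exp(-7*t)

Factor the denominator: s^4 - 5*s^3 - 49*s^2 + 245*s = s*(s - 7)*(s - 5)*(s + 7).
Partial fraction decomposition gives [-5/s] + [6/(s - 7)] + [-2/(s + 7)] + [-4/(s - 5)].
Invert each term: -5/(s - 0) ↔ -5e^(0t); 6/(s - 7) ↔ 6e^(7t); -2/(s + 7) ↔ -2e^(-7t); -4/(s - 5) ↔ -4e^(5t).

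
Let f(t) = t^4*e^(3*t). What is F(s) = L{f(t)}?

F(s) = 24/(s - 3)^5

L{t^4} = 4!/s^5 = 24/s^5.
By the first shifting theorem, multiplying by e^(3t) replaces s with s - 3.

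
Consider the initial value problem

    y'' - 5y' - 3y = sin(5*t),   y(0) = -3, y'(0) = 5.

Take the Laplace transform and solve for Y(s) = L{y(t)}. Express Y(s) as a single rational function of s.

Laplace-transform each side.
With L{y''} = s^2 Y - s·y(0) - y'(0) and L{y'} = sY - y(0), with y(0) = -3, y'(0) = 5: the LHS transforms to (s^2 - 5*s - 3)Y - (-3*s + 20).
The right side is L{sin(5*t)} = 5/(s^2 + 25).
So (s^2 - 5*s - 3)Y = 5/(s^2 + 25) + (-3*s + 20).
Isolate Y and clear denominators.

Y(s) = (-3*s^3 + 20*s^2 - 75*s + 505)/(s^4 - 5*s^3 + 22*s^2 - 125*s - 75)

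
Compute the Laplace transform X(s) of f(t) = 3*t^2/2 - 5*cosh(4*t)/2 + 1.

The transform is linear, so treat each term independently.
(3/2)·[L{t^2} = 2!/s^3 = 2/s^3]; (-5/2)·[L{cosh(4t)} = s/(s^2 - 16)]; L{1} = 1/s.

X(s) = -5*s/(2*(s^2 - 16)) + 1/s + 3/s^3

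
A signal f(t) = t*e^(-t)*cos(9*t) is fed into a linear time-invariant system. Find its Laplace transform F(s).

L{cos(9t)} = s/(s^2 + 81).
Multiplying by e^(-t) shifts s → s + 1, so L{e^(-t)*cos(9*t)} = (s + 1)/((s + 1)^2 + 81).
Then apply L{t·g(t)} = -d/ds[G(s)] with G(s) = (s + 1)/((s + 1)^2 + 81):
differentiating 1 time and applying the sign gives (s - 8)*(s + 10)/(s^2 + 2*s + 82)^2.

F(s) = (s - 8)*(s + 10)/(s^2 + 2*s + 82)^2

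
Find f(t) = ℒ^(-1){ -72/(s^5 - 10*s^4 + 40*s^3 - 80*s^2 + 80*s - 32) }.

Rewrite the denominator: s^5 - 10*s^4 + 40*s^3 - 80*s^2 + 80*s - 32 = (s - 2)^5.
The form in (s - 2) signals a first-shifting-theorem factor e^(2t).
Since L{t^4} = 4!/s^5 = 24/s^5, the inverse is t^4*e^(2*t), scaled by -3.

f(t) = -3*t^4*exp(2*t)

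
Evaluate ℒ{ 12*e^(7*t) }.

12/(s - 7)

L{12} = 12/s.
By the first shifting theorem, multiplying by e^(7t) replaces s with s - 7.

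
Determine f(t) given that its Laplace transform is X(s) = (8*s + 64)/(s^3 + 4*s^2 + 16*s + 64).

f(t) = 3*sin(4*t) - cos(4*t) + exp(-4*t)

Factor the denominator: s^3 + 4*s^2 + 16*s + 64 = (s + 4)*(s^2 + 16).
Partial fraction decomposition gives [1/(s + 4)] + [-s/(s^2 + 16)] + [12/(s^2 + 16)].
Invert each term: 1/(s + 4) ↔ e^(-4t); -1·s/(s^2 + 16) ↔ -cos(4t); 3·4/(s^2 + 16) ↔ 3sin(4t).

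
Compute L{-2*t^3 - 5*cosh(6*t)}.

-5*s/(s^2 - 36) - 12/s^4

Apply the Laplace transform termwise.
(-2)·[L{t^3} = 3!/s^4 = 6/s^4]; (-5)·[L{cosh(6t)} = s/(s^2 - 36)].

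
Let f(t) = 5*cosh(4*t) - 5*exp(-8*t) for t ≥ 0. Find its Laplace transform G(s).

The transform is linear, so treat each term independently.
(-5)·[L{e^(-8t)} = 1/(s + 8)]; (5)·[L{cosh(4t)} = s/(s^2 - 16)].

G(s) = 5*s/(s^2 - 16) - 5/(s + 8)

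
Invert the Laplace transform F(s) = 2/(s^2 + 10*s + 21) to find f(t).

Rewrite the denominator: s^2 + 10*s + 21 = (s + 5)^2 - 4.
The form in (s + 5) signals a first-shifting-theorem factor e^(-5t).
Since L{sinh(2t)} = 2/(s^2 - 4), the inverse is exp(-5*t)*sinh(2*t).

f(t) = exp(-5*t)*sinh(2*t)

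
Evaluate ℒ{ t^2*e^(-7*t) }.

L{e^(-7t)} = 1/(s + 7).
Then apply L{t^2·g(t)} = (-1)^2 d^2/ds^2[H(s)] with H(s) = 1/(s + 7):
differentiating 2 times and applying the sign gives 2/(s + 7)^3.

2/(s + 7)^3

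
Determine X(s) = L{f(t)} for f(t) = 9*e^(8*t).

L{9} = 9/s.
By the first shifting theorem, multiplying by e^(8t) replaces s with s - 8.

X(s) = 9/(s - 8)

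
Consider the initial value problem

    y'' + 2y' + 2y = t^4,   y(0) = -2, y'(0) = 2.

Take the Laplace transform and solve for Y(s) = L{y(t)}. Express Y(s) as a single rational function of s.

Apply the Laplace transform to the equation.
Using L{y''} = s^2 Y - s·y(0) - y'(0) and L{y'} = sY - y(0), with y(0) = -2, y'(0) = 2, the left side becomes (s^2 + 2*s + 2)Y - (-2*s - 2).
The right side is L{t^4} = 24/s^5.
So (s^2 + 2*s + 2)Y = 24/s^5 + (-2*s - 2).
Divide through and combine into a single rational function.

Y(s) = (-2*s^6 - 2*s^5 + 24)/(s^7 + 2*s^6 + 2*s^5)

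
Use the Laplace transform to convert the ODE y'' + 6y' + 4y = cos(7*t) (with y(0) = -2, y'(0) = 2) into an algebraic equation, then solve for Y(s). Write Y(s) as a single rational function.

Laplace-transform each side.
The derivative rules (L{y''} = s^2 Y - s·y(0) - y'(0) and L{y'} = sY - y(0), with y(0) = -2, y'(0) = 2) turn the left side into (s^2 + 6*s + 4)Y - (-2*s - 10).
The right side is L{cos(7*t)} = s/(s^2 + 49).
So (s^2 + 6*s + 4)Y = s/(s^2 + 49) + (-2*s - 10).
Divide through and combine into a single rational function.

Y(s) = (-2*s^3 - 10*s^2 - 97*s - 490)/(s^4 + 6*s^3 + 53*s^2 + 294*s + 196)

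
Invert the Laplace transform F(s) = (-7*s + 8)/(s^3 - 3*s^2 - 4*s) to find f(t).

Factor the denominator: s^3 - 3*s^2 - 4*s = s*(s - 4)*(s + 1).
Partial fraction decomposition gives [3/(s + 1)] + [-1/(s - 4)] + [-2/s].
Invert each term: 3/(s + 1) ↔ 3e^(-t); -1/(s - 4) ↔ -e^(4t); -2/(s - 0) ↔ -2e^(0t).

f(t) = -exp(4*t) - 2 + 3*exp(-t)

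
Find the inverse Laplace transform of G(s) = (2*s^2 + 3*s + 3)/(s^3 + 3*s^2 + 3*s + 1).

Factor the denominator: s^3 + 3*s^2 + 3*s + 1 = (s + 1)^3.
Partial fraction decomposition gives [2/(s + 1)] + [-1/(s + 1)^2] + [2/(s + 1)^3].
Invert each term: 2/(s + 1) ↔ 2e^(-t); -1/(s + 1)^2 ↔ -t·e^(-t); 2/(s + 1)^3 ↔ (1)t^2·e^(-t).

t^2*exp(-t) - t*exp(-t) + 2*exp(-t)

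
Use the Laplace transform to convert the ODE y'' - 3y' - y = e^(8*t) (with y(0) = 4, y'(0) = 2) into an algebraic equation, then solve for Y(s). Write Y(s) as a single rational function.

Y(s) = (4*s^2 - 42*s + 81)/(s^3 - 11*s^2 + 23*s + 8)

Take the Laplace transform of both sides.
The derivative rules (L{y''} = s^2 Y - s·y(0) - y'(0) and L{y'} = sY - y(0), with y(0) = 4, y'(0) = 2) turn the left side into (s^2 - 3*s - 1)Y - (4*s - 10).
The right side is L{e^(8*t)} = 1/(s - 8).
So (s^2 - 3*s - 1)Y = 1/(s - 8) + (4*s - 10).
Solve for Y(s) and write it as one ratio of polynomials.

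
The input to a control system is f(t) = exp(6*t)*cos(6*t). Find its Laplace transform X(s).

X(s) = (s - 6)/((s - 6)^2 + 36)

L{cos(6t)} = s/(s^2 + 36).
By the first shifting theorem, multiplying by e^(6t) replaces s with s - 6.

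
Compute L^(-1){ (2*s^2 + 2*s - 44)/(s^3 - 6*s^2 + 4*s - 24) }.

Factor the denominator: s^3 - 6*s^2 + 4*s - 24 = (s - 6)*(s^2 + 4).
Partial fraction decomposition gives [1/(s - 6)] + [s/(s^2 + 4)] + [8/(s^2 + 4)].
Invert each term: 1/(s - 6) ↔ e^(6t); 1·s/(s^2 + 4) ↔ cos(2t); 4·2/(s^2 + 4) ↔ 4sin(2t).

exp(6*t) + 4*sin(2*t) + cos(2*t)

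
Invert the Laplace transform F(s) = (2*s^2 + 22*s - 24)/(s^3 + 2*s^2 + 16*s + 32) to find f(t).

Factor the denominator: s^3 + 2*s^2 + 16*s + 32 = (s + 2)*(s^2 + 16).
Partial fraction decomposition gives [-3/(s + 2)] + [5*s/(s^2 + 16)] + [12/(s^2 + 16)].
Invert each term: -3/(s + 2) ↔ -3e^(-2t); 5·s/(s^2 + 16) ↔ 5cos(4t); 3·4/(s^2 + 16) ↔ 3sin(4t).

f(t) = 3*sin(4*t) + 5*cos(4*t) - 3*exp(-2*t)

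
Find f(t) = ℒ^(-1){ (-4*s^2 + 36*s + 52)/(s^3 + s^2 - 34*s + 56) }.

f(t) = 6*exp(4*t) - 6*exp(2*t) - 4*exp(-7*t)

Factor the denominator: s^3 + s^2 - 34*s + 56 = (s - 4)*(s - 2)*(s + 7).
Partial fraction decomposition gives [6/(s - 4)] + [-6/(s - 2)] + [-4/(s + 7)].
Invert each term: 6/(s - 4) ↔ 6e^(4t); -6/(s - 2) ↔ -6e^(2t); -4/(s + 7) ↔ -4e^(-7t).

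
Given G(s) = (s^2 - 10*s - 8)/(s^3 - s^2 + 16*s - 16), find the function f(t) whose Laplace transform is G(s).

Factor the denominator: s^3 - s^2 + 16*s - 16 = (s - 1)*(s^2 + 16).
Partial fraction decomposition gives [-1/(s - 1)] + [2*s/(s^2 + 16)] + [-8/(s^2 + 16)].
Invert each term: -1/(s - 1) ↔ -e^(t); 2·s/(s^2 + 16) ↔ 2cos(4t); -2·4/(s^2 + 16) ↔ -2sin(4t).

f(t) = -exp(t) - 2*sin(4*t) + 2*cos(4*t)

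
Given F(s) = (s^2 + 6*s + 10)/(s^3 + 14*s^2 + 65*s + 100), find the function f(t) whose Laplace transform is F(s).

Factor the denominator: s^3 + 14*s^2 + 65*s + 100 = (s + 4)*(s + 5)^2.
Partial fraction decomposition gives [-1/(s + 5)] + [-5/(s + 5)^2] + [2/(s + 4)].
Invert each term: -1/(s + 5) ↔ -e^(-5t); -5/(s + 5)^2 ↔ -5t·e^(-5t); 2/(s + 4) ↔ 2e^(-4t).

f(t) = -5*t*exp(-5*t) + 2*exp(-4*t) - exp(-5*t)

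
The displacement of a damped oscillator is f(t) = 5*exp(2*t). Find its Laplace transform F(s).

F(s) = 5/(s - 2)

L{5} = 5/s.
By the first shifting theorem, multiplying by e^(2t) replaces s with s - 2.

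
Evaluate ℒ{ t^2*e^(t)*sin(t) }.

2*(3*s^2 - 6*s + 2)/(s^2 - 2*s + 2)^3

L{sin(t)} = 1/(s^2 + 1).
Multiplying by e^(t) shifts s → s - 1, so L{e^(t)*sin(t)} = 1/((s - 1)^2 + 1).
Then apply L{t^2·g(t)} = (-1)^2 d^2/ds^2[G(s)] with G(s) = 1/((s - 1)^2 + 1):
differentiating 2 times and applying the sign gives 2*(3*s^2 - 6*s + 2)/(s^2 - 2*s + 2)^3.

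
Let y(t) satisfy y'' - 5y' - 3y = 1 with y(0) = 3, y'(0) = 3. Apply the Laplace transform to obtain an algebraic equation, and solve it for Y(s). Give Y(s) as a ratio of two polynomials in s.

Laplace-transform each side.
Using L{y''} = s^2 Y - s·y(0) - y'(0) and L{y'} = sY - y(0), with y(0) = 3, y'(0) = 3, the left side becomes (s^2 - 5*s - 3)Y - (3*s - 12).
The right side is L{1} = 1/s.
So (s^2 - 5*s - 3)Y = 1/s + (3*s - 12).
Divide through and combine into a single rational function.

Y(s) = (3*s^2 - 12*s + 1)/(s^3 - 5*s^2 - 3*s)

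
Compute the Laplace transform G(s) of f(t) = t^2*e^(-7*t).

G(s) = 2/(s + 7)^3

L{e^(-7t)} = 1/(s + 7).
Then apply L{t^2·g(t)} = (-1)^2 d^2/ds^2[H(s)] with H(s) = 1/(s + 7):
differentiating 2 times and applying the sign gives 2/(s + 7)^3.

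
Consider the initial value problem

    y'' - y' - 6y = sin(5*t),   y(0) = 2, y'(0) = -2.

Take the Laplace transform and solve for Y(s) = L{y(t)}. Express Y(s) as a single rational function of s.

Take the Laplace transform of both sides.
With L{y''} = s^2 Y - s·y(0) - y'(0) and L{y'} = sY - y(0), with y(0) = 2, y'(0) = -2: the LHS transforms to (s^2 - s - 6)Y - (2*s - 4).
The right side is L{sin(5*t)} = 5/(s^2 + 25).
So (s^2 - s - 6)Y = 5/(s^2 + 25) + (2*s - 4).
Solve for Y(s) and write it as one ratio of polynomials.

Y(s) = (2*s^3 - 4*s^2 + 50*s - 95)/(s^4 - s^3 + 19*s^2 - 25*s - 150)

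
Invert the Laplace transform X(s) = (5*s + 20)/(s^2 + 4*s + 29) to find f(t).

f(t) = 2*exp(-2*t)*sin(5*t) + 5*exp(-2*t)*cos(5*t)

Complete the square in the denominator: s^2 + 4*s + 29 = (s + 2)^2 + 5^2.
Split the numerator to match: 5*s + 20 = 5·(s + 2) + 2·5.
Invert each term: 5·(s + 2)/((s + 2)^2 + 25) ↔ 5e^(-2t)cos(5t); 2·5/((s + 2)^2 + 25) ↔ 2e^(-2t)sin(5t).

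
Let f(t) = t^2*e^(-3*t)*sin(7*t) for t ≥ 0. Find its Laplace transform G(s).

G(s) = 14*(3*s^2 + 18*s - 22)/(s^2 + 6*s + 58)^3

L{sin(7t)} = 7/(s^2 + 49).
Multiplying by e^(-3t) shifts s → s + 3, so L{e^(-3*t)*sin(7*t)} = 7/((s + 3)^2 + 49).
Then apply L{t^2·g(t)} = (-1)^2 d^2/ds^2[H(s)] with H(s) = 7/((s + 3)^2 + 49):
differentiating 2 times and applying the sign gives 14*(3*s^2 + 18*s - 22)/(s^2 + 6*s + 58)^3.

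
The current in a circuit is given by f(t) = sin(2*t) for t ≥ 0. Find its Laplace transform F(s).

F(s) = 2/(s^2 + 4)

L{sin(2t)} = 2/(s^2 + 4).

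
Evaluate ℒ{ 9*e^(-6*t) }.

9/(s + 6)

L{9} = 9/s.
By the first shifting theorem, multiplying by e^(-6t) replaces s with s + 6.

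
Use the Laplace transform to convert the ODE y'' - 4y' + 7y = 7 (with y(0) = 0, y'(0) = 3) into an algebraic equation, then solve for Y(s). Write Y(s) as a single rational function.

Y(s) = (3*s + 7)/(s^3 - 4*s^2 + 7*s)

Apply the Laplace transform to the equation.
Using L{y''} = s^2 Y - s·y(0) - y'(0) and L{y'} = sY - y(0), with y(0) = 0, y'(0) = 3, the left side becomes (s^2 - 4*s + 7)Y - (3).
The right side is L{7} = 7/s.
So (s^2 - 4*s + 7)Y = 7/s + (3).
Isolate Y and clear denominators.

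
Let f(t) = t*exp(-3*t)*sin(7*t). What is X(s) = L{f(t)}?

X(s) = 14*(s + 3)/(s^2 + 6*s + 58)^2

L{sin(7t)} = 7/(s^2 + 49).
Multiplying by e^(-3t) shifts s → s + 3, so L{exp(-3*t)*sin(7*t)} = 7/((s + 3)^2 + 49).
Then apply L{t·g(t)} = -d/ds[G(s)] with G(s) = 7/((s + 3)^2 + 49):
differentiating 1 time and applying the sign gives 14*(s + 3)/(s^2 + 6*s + 58)^2.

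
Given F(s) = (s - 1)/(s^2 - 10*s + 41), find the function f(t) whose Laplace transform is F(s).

Complete the square in the denominator: s^2 - 10*s + 41 = (s - 5)^2 + 4^2.
Split the numerator to match: s - 1 = 1·(s - 5) + 1·4.
Invert each term: 1·(s - 5)/((s - 5)^2 + 16) ↔ e^(5t)cos(4t); 1·4/((s - 5)^2 + 16) ↔ e^(5t)sin(4t).

f(t) = exp(5*t)*sin(4*t) + exp(5*t)*cos(4*t)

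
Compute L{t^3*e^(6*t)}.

L{t^3} = 3!/s^4 = 6/s^4.
By the first shifting theorem, multiplying by e^(6t) replaces s with s - 6.

6/(s - 6)^4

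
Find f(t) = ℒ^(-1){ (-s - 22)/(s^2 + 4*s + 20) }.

f(t) = -5*exp(-2*t)*sin(4*t) - exp(-2*t)*cos(4*t)

Complete the square in the denominator: s^2 + 4*s + 20 = (s + 2)^2 + 4^2.
Split the numerator to match: -s - 22 = -1·(s + 2) - 5·4.
Invert each term: -1·(s + 2)/((s + 2)^2 + 16) ↔ -e^(-2t)cos(4t); -5·4/((s + 2)^2 + 16) ↔ -5e^(-2t)sin(4t).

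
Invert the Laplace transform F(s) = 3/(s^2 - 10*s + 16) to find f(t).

f(t) = exp(5*t)*sinh(3*t)

Rewrite the denominator: s^2 - 10*s + 16 = (s - 5)^2 - 9.
The form in (s - 5) signals a first-shifting-theorem factor e^(5t).
Since L{sinh(3t)} = 3/(s^2 - 9), the inverse is e^(5*t)*sinh(3*t).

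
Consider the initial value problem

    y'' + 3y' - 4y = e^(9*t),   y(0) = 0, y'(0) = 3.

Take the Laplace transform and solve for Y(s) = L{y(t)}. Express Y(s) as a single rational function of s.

Y(s) = (3*s - 26)/(s^3 - 6*s^2 - 31*s + 36)

Laplace-transform each side.
Using L{y''} = s^2 Y - s·y(0) - y'(0) and L{y'} = sY - y(0), with y(0) = 0, y'(0) = 3, the left side becomes (s^2 + 3*s - 4)Y - (3).
The right side is L{e^(9*t)} = 1/(s - 9).
So (s^2 + 3*s - 4)Y = 1/(s - 9) + (3).
Solve for Y(s) and write it as one ratio of polynomials.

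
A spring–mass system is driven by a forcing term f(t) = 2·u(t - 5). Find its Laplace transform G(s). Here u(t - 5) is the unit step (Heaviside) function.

By the second shifting theorem, L{u(t - c)·g(t - c)} = e^(-cs)·H(s) with c = 5 and H(s) = L{g(t)}.
L{2} = 2/s.

G(s) = 2*exp(-5*s)/s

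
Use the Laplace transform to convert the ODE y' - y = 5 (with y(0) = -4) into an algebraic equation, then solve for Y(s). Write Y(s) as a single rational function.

Y(s) = (-4*s + 5)/(s^2 - s)

Take the Laplace transform of both sides.
With L{y'} = sY - y(0) = sY - (-4): the LHS transforms to (s - 1)Y - (-4).
The right side is L{5} = 5/s.
So (s - 1)Y = 5/s + (-4).
Solve for Y(s) and write it as one ratio of polynomials.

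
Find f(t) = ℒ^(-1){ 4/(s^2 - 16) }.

Since L{sinh(4t)} = 4/(s^2 - 16), the inverse is sinh(4*t).

f(t) = sinh(4*t)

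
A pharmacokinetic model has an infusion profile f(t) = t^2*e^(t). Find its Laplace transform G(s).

L{t^2} = 2!/s^3 = 2/s^3.
By the first shifting theorem, multiplying by e^(t) replaces s with s - 1.

G(s) = 2/(s - 1)^3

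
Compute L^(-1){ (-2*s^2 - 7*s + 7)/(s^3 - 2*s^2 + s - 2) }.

-3*exp(2*t) - 5*sin(t) + cos(t)

Factor the denominator: s^3 - 2*s^2 + s - 2 = (s - 2)*(s^2 + 1).
Partial fraction decomposition gives [-3/(s - 2)] + [s/(s^2 + 1)] + [-5/(s^2 + 1)].
Invert each term: -3/(s - 2) ↔ -3e^(2t); 1·s/(s^2 + 1) ↔ cos(t); -5·1/(s^2 + 1) ↔ -5sin(t).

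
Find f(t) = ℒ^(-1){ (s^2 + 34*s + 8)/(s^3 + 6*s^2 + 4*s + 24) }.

f(t) = 2*sin(2*t) + 5*cos(2*t) - 4*exp(-6*t)

Factor the denominator: s^3 + 6*s^2 + 4*s + 24 = (s + 6)*(s^2 + 4).
Partial fraction decomposition gives [-4/(s + 6)] + [5*s/(s^2 + 4)] + [4/(s^2 + 4)].
Invert each term: -4/(s + 6) ↔ -4e^(-6t); 5·s/(s^2 + 4) ↔ 5cos(2t); 2·2/(s^2 + 4) ↔ 2sin(2t).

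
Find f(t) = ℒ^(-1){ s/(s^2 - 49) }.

f(t) = cosh(7*t)

Since L{cosh(7t)} = s/(s^2 - 49), the inverse is cosh(7*t).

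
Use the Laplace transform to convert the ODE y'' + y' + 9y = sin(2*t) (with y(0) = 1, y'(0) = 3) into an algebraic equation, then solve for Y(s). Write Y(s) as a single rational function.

Y(s) = (s^3 + 4*s^2 + 4*s + 18)/(s^4 + s^3 + 13*s^2 + 4*s + 36)

Apply the Laplace transform to the equation.
With L{y''} = s^2 Y - s·y(0) - y'(0) and L{y'} = sY - y(0), with y(0) = 1, y'(0) = 3: the LHS transforms to (s^2 + s + 9)Y - (s + 4).
The right side is L{sin(2*t)} = 2/(s^2 + 4).
So (s^2 + s + 9)Y = 2/(s^2 + 4) + (s + 4).
Divide through and combine into a single rational function.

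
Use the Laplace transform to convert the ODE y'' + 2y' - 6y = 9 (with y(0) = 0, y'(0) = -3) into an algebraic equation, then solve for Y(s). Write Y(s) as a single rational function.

Laplace-transform each side.
The derivative rules (L{y''} = s^2 Y - s·y(0) - y'(0) and L{y'} = sY - y(0), with y(0) = 0, y'(0) = -3) turn the left side into (s^2 + 2*s - 6)Y - (-3).
The right side is L{9} = 9/s.
So (s^2 + 2*s - 6)Y = 9/s + (-3).
Solve for Y(s) and write it as one ratio of polynomials.

Y(s) = (-3*s + 9)/(s^3 + 2*s^2 - 6*s)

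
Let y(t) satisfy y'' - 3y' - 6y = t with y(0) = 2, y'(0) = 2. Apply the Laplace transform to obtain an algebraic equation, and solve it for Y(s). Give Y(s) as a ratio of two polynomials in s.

Y(s) = (2*s^3 - 4*s^2 + 1)/(s^4 - 3*s^3 - 6*s^2)

Take the Laplace transform of both sides.
With L{y''} = s^2 Y - s·y(0) - y'(0) and L{y'} = sY - y(0), with y(0) = 2, y'(0) = 2: the LHS transforms to (s^2 - 3*s - 6)Y - (2*s - 4).
The right side is L{t} = s^(-2).
So (s^2 - 3*s - 6)Y = s^(-2) + (2*s - 4).
Solve for Y(s) and write it as one ratio of polynomials.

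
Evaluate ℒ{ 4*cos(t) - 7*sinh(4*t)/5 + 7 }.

4*s/(s^2 + 1) - 28/(5*(s^2 - 16)) + 7/s

The transform is linear, so treat each term independently.
(4)·[L{cos(t)} = s/(s^2 + 1)]; (-7/5)·[L{sinh(4t)} = 4/(s^2 - 16)]; L{7} = 7/s.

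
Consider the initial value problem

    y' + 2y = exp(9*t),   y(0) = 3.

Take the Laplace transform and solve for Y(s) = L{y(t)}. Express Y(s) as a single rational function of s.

Transform both sides with L{·}.
Using L{y'} = sY - y(0) = sY - 3, the left side becomes (s + 2)Y - (3).
The right side is L{exp(9*t)} = 1/(s - 9).
So (s + 2)Y = 1/(s - 9) + (3).
Solve for Y(s) and write it as one ratio of polynomials.

Y(s) = (3*s - 26)/(s^2 - 7*s - 18)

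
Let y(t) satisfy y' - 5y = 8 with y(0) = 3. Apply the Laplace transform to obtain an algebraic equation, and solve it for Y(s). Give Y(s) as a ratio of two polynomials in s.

Y(s) = (3*s + 8)/(s^2 - 5*s)

Laplace-transform each side.
The derivative rules (L{y'} = sY - y(0) = sY - 3) turn the left side into (s - 5)Y - (3).
The right side is L{8} = 8/s.
So (s - 5)Y = 8/s + (3).
Divide through and combine into a single rational function.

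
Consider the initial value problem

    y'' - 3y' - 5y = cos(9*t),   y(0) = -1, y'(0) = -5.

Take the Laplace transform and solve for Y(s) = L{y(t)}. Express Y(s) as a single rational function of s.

Laplace-transform each side.
The derivative rules (L{y''} = s^2 Y - s·y(0) - y'(0) and L{y'} = sY - y(0), with y(0) = -1, y'(0) = -5) turn the left side into (s^2 - 3*s - 5)Y - (-s - 2).
The right side is L{cos(9*t)} = s/(s^2 + 81).
So (s^2 - 3*s - 5)Y = s/(s^2 + 81) + (-s - 2).
Divide through and combine into a single rational function.

Y(s) = (-s^3 - 2*s^2 - 80*s - 162)/(s^4 - 3*s^3 + 76*s^2 - 243*s - 405)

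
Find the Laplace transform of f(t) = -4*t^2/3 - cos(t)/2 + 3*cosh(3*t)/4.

Apply the Laplace transform termwise.
(-1/2)·[L{cos(t)} = s/(s^2 + 1)]; (3/4)·[L{cosh(3t)} = s/(s^2 - 9)]; (-4/3)·[L{t^2} = 2!/s^3 = 2/s^3].

-s/(2*(s^2 + 1)) + 3*s/(4*(s^2 - 9)) - 8/(3*s^3)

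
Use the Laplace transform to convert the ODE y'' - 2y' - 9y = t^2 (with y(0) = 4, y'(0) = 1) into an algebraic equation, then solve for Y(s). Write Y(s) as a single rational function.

Y(s) = (4*s^4 - 7*s^3 + 2)/(s^5 - 2*s^4 - 9*s^3)

Transform both sides with L{·}.
Using L{y''} = s^2 Y - s·y(0) - y'(0) and L{y'} = sY - y(0), with y(0) = 4, y'(0) = 1, the left side becomes (s^2 - 2*s - 9)Y - (4*s - 7).
The right side is L{t^2} = 2/s^3.
So (s^2 - 2*s - 9)Y = 2/s^3 + (4*s - 7).
Divide through and combine into a single rational function.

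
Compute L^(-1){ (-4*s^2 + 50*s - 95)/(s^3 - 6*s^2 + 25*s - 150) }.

Factor the denominator: s^3 - 6*s^2 + 25*s - 150 = (s - 6)*(s^2 + 25).
Partial fraction decomposition gives [1/(s - 6)] + [-5*s/(s^2 + 25)] + [20/(s^2 + 25)].
Invert each term: 1/(s - 6) ↔ e^(6t); -5·s/(s^2 + 25) ↔ -5cos(5t); 4·5/(s^2 + 25) ↔ 4sin(5t).

exp(6*t) + 4*sin(5*t) - 5*cos(5*t)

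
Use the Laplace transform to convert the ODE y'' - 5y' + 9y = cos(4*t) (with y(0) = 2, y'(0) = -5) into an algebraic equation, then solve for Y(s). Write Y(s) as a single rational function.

Y(s) = (2*s^3 - 15*s^2 + 33*s - 240)/(s^4 - 5*s^3 + 25*s^2 - 80*s + 144)

Apply the Laplace transform to the equation.
With L{y''} = s^2 Y - s·y(0) - y'(0) and L{y'} = sY - y(0), with y(0) = 2, y'(0) = -5: the LHS transforms to (s^2 - 5*s + 9)Y - (2*s - 15).
The right side is L{cos(4*t)} = s/(s^2 + 16).
So (s^2 - 5*s + 9)Y = s/(s^2 + 16) + (2*s - 15).
Divide through and combine into a single rational function.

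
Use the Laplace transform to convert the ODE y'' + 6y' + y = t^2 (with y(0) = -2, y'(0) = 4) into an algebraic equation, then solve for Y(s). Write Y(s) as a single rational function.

Take the Laplace transform of both sides.
Using L{y''} = s^2 Y - s·y(0) - y'(0) and L{y'} = sY - y(0), with y(0) = -2, y'(0) = 4, the left side becomes (s^2 + 6*s + 1)Y - (-2*s - 8).
The right side is L{t^2} = 2/s^3.
So (s^2 + 6*s + 1)Y = 2/s^3 + (-2*s - 8).
Isolate Y and clear denominators.

Y(s) = (-2*s^4 - 8*s^3 + 2)/(s^5 + 6*s^4 + s^3)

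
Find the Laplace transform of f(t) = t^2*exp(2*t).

L{e^(2t)} = 1/(s - 2).
Then apply L{t^2·g(t)} = (-1)^2 d^2/ds^2[G(s)] with G(s) = 1/(s - 2):
differentiating 2 times and applying the sign gives 2/(s - 2)^3.

2/(s - 2)^3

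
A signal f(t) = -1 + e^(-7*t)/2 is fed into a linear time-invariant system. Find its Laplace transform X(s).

By linearity of the Laplace transform, transform each term separately.
(1/2)·[L{e^(-7t)} = 1/(s + 7)]; L{-1} = -1/s.

X(s) = 1/(2*(s + 7)) - 1/s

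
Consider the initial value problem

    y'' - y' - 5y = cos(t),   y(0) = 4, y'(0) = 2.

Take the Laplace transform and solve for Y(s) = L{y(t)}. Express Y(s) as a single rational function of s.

Y(s) = (4*s^3 - 2*s^2 + 5*s - 2)/(s^4 - s^3 - 4*s^2 - s - 5)

Transform both sides with L{·}.
Using L{y''} = s^2 Y - s·y(0) - y'(0) and L{y'} = sY - y(0), with y(0) = 4, y'(0) = 2, the left side becomes (s^2 - s - 5)Y - (4*s - 2).
The right side is L{cos(t)} = s/(s^2 + 1).
So (s^2 - s - 5)Y = s/(s^2 + 1) + (4*s - 2).
Divide through and combine into a single rational function.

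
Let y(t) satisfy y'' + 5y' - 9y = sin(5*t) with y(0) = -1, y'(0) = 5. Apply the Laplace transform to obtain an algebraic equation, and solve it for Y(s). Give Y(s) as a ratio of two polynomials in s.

Y(s) = (-s^3 - 25*s + 5)/(s^4 + 5*s^3 + 16*s^2 + 125*s - 225)

Take the Laplace transform of both sides.
With L{y''} = s^2 Y - s·y(0) - y'(0) and L{y'} = sY - y(0), with y(0) = -1, y'(0) = 5: the LHS transforms to (s^2 + 5*s - 9)Y - (-s).
The right side is L{sin(5*t)} = 5/(s^2 + 25).
So (s^2 + 5*s - 9)Y = 5/(s^2 + 25) + (-s).
Divide through and combine into a single rational function.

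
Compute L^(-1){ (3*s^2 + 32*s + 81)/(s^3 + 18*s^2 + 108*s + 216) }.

-3*t^2*exp(-6*t)/2 - 4*t*exp(-6*t) + 3*exp(-6*t)

Factor the denominator: s^3 + 18*s^2 + 108*s + 216 = (s + 6)^3.
Partial fraction decomposition gives [3/(s + 6)] + [-4/(s + 6)^2] + [-3/(s + 6)^3].
Invert each term: 3/(s + 6) ↔ 3e^(-6t); -4/(s + 6)^2 ↔ -4t·e^(-6t); -3/(s + 6)^3 ↔ (-3/2)t^2·e^(-6t).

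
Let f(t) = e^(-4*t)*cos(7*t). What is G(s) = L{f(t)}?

L{cos(7t)} = s/(s^2 + 49).
By the first shifting theorem, multiplying by e^(-4t) replaces s with s + 4.

G(s) = (s + 4)/((s + 4)^2 + 49)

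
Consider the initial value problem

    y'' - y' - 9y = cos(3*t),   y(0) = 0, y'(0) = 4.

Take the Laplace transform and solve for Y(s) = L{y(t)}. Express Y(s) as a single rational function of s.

Take the Laplace transform of both sides.
With L{y''} = s^2 Y - s·y(0) - y'(0) and L{y'} = sY - y(0), with y(0) = 0, y'(0) = 4: the LHS transforms to (s^2 - s - 9)Y - (4).
The right side is L{cos(3*t)} = s/(s^2 + 9).
So (s^2 - s - 9)Y = s/(s^2 + 9) + (4).
Divide through and combine into a single rational function.

Y(s) = (4*s^2 + s + 36)/(s^4 - s^3 - 9*s - 81)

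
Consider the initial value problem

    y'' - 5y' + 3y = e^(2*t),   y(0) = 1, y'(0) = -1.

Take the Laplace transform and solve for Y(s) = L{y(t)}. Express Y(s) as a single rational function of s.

Y(s) = (s^2 - 8*s + 13)/(s^3 - 7*s^2 + 13*s - 6)

Apply the Laplace transform to the equation.
With L{y''} = s^2 Y - s·y(0) - y'(0) and L{y'} = sY - y(0), with y(0) = 1, y'(0) = -1: the LHS transforms to (s^2 - 5*s + 3)Y - (s - 6).
The right side is L{e^(2*t)} = 1/(s - 2).
So (s^2 - 5*s + 3)Y = 1/(s - 2) + (s - 6).
Isolate Y and clear denominators.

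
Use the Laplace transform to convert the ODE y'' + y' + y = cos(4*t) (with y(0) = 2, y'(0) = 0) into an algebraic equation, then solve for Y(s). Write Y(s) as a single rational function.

Y(s) = (2*s^3 + 2*s^2 + 33*s + 32)/(s^4 + s^3 + 17*s^2 + 16*s + 16)

Laplace-transform each side.
With L{y''} = s^2 Y - s·y(0) - y'(0) and L{y'} = sY - y(0), with y(0) = 2, y'(0) = 0: the LHS transforms to (s^2 + s + 1)Y - (2*s + 2).
The right side is L{cos(4*t)} = s/(s^2 + 16).
So (s^2 + s + 1)Y = s/(s^2 + 16) + (2*s + 2).
Divide through and combine into a single rational function.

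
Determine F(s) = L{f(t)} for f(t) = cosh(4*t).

L{cosh(4t)} = s/(s^2 - 16).

F(s) = s/(s^2 - 16)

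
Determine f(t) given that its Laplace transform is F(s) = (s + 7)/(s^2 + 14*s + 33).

Rewrite the denominator: s^2 + 14*s + 33 = (s + 7)^2 - 16.
The form in (s + 7) signals a first-shifting-theorem factor e^(-7t).
Since L{cosh(4t)} = s/(s^2 - 16), the inverse is exp(-7*t)*cosh(4*t).

f(t) = exp(-7*t)*cosh(4*t)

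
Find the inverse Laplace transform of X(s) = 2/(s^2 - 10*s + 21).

Rewrite the denominator: s^2 - 10*s + 21 = (s - 5)^2 - 4.
The form in (s - 5) signals a first-shifting-theorem factor e^(5t).
Since L{sinh(2t)} = 2/(s^2 - 4), the inverse is e^(5*t)*sinh(2*t).

exp(5*t)*sinh(2*t)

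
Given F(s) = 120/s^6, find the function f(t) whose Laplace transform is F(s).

Since L{t^5} = 5!/s^6 = 120/s^6, the inverse is t^5.

f(t) = t^5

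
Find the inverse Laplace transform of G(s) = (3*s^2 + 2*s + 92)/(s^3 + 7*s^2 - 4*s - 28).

Factor the denominator: s^3 + 7*s^2 - 4*s - 28 = (s - 2)*(s + 2)*(s + 7).
Partial fraction decomposition gives [-5/(s + 2)] + [5/(s + 7)] + [3/(s - 2)].
Invert each term: -5/(s + 2) ↔ -5e^(-2t); 5/(s + 7) ↔ 5e^(-7t); 3/(s - 2) ↔ 3e^(2t).

3*exp(2*t) - 5*exp(-2*t) + 5*exp(-7*t)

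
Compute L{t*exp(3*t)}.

(s - 3)^(-2)

L{e^(3t)} = 1/(s - 3).
Then apply L{t·g(t)} = -d/ds[H(s)] with H(s) = 1/(s - 3):
differentiating 1 time and applying the sign gives (s - 3)^(-2).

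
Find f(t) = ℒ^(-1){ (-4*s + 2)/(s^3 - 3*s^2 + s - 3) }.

f(t) = -exp(3*t) - sin(t) + cos(t)

Factor the denominator: s^3 - 3*s^2 + s - 3 = (s - 3)*(s^2 + 1).
Partial fraction decomposition gives [-1/(s - 3)] + [s/(s^2 + 1)] + [-1/(s^2 + 1)].
Invert each term: -1/(s - 3) ↔ -e^(3t); 1·s/(s^2 + 1) ↔ cos(t); -1·1/(s^2 + 1) ↔ -sin(t).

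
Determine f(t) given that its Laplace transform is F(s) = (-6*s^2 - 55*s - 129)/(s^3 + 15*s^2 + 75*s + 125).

Factor the denominator: s^3 + 15*s^2 + 75*s + 125 = (s + 5)^3.
Partial fraction decomposition gives [-6/(s + 5)] + [5/(s + 5)^2] + [-4/(s + 5)^3].
Invert each term: -6/(s + 5) ↔ -6e^(-5t); 5/(s + 5)^2 ↔ 5t·e^(-5t); -4/(s + 5)^3 ↔ (-2)t^2·e^(-5t).

f(t) = -2*t^2*exp(-5*t) + 5*t*exp(-5*t) - 6*exp(-5*t)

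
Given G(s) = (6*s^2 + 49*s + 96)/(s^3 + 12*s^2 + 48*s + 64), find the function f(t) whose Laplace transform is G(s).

Factor the denominator: s^3 + 12*s^2 + 48*s + 64 = (s + 4)^3.
Partial fraction decomposition gives [6/(s + 4)] + [(s + 4)^(-2)] + [-4/(s + 4)^3].
Invert each term: 6/(s + 4) ↔ 6e^(-4t); 1/(s + 4)^2 ↔ t·e^(-4t); -4/(s + 4)^3 ↔ (-2)t^2·e^(-4t).

f(t) = -2*t^2*exp(-4*t) + t*exp(-4*t) + 6*exp(-4*t)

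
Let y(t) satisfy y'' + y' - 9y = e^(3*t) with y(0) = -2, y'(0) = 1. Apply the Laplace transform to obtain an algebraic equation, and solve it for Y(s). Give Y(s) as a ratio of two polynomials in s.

Take the Laplace transform of both sides.
Using L{y''} = s^2 Y - s·y(0) - y'(0) and L{y'} = sY - y(0), with y(0) = -2, y'(0) = 1, the left side becomes (s^2 + s - 9)Y - (-2*s - 1).
The right side is L{e^(3*t)} = 1/(s - 3).
So (s^2 + s - 9)Y = 1/(s - 3) + (-2*s - 1).
Divide through and combine into a single rational function.

Y(s) = (-2*s^2 + 5*s + 4)/(s^3 - 2*s^2 - 12*s + 27)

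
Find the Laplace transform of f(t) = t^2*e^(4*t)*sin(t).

L{sin(t)} = 1/(s^2 + 1).
Multiplying by e^(4t) shifts s → s - 4, so L{e^(4*t)*sin(t)} = 1/((s - 4)^2 + 1).
Then apply L{t^2·g(t)} = (-1)^2 d^2/ds^2[G(s)] with G(s) = 1/((s - 4)^2 + 1):
differentiating 2 times and applying the sign gives 2*(3*s^2 - 24*s + 47)/(s^2 - 8*s + 17)^3.

2*(3*s^2 - 24*s + 47)/(s^2 - 8*s + 17)^3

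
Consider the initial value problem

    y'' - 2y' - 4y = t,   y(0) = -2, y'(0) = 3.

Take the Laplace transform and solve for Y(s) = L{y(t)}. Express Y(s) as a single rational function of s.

Apply the Laplace transform to the equation.
Using L{y''} = s^2 Y - s·y(0) - y'(0) and L{y'} = sY - y(0), with y(0) = -2, y'(0) = 3, the left side becomes (s^2 - 2*s - 4)Y - (-2*s + 7).
The right side is L{t} = s^(-2).
So (s^2 - 2*s - 4)Y = s^(-2) + (-2*s + 7).
Divide through and combine into a single rational function.

Y(s) = (-2*s^3 + 7*s^2 + 1)/(s^4 - 2*s^3 - 4*s^2)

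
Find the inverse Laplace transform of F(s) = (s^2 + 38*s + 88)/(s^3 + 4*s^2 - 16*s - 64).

6*t*exp(-4*t) + 4*exp(4*t) - 3*exp(-4*t)

Factor the denominator: s^3 + 4*s^2 - 16*s - 64 = (s - 4)*(s + 4)^2.
Partial fraction decomposition gives [-3/(s + 4)] + [6/(s + 4)^2] + [4/(s - 4)].
Invert each term: -3/(s + 4) ↔ -3e^(-4t); 6/(s + 4)^2 ↔ 6t·e^(-4t); 4/(s - 4) ↔ 4e^(4t).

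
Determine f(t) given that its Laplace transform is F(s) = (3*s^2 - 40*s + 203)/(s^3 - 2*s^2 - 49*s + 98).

f(t) = exp(7*t) - 3*exp(2*t) + 5*exp(-7*t)

Factor the denominator: s^3 - 2*s^2 - 49*s + 98 = (s - 7)*(s - 2)*(s + 7).
Partial fraction decomposition gives [1/(s - 7)] + [-3/(s - 2)] + [5/(s + 7)].
Invert each term: 1/(s - 7) ↔ e^(7t); -3/(s - 2) ↔ -3e^(2t); 5/(s + 7) ↔ 5e^(-7t).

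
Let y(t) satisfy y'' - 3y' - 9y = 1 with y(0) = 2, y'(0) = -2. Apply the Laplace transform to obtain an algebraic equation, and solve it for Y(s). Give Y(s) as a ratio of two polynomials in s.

Y(s) = (2*s^2 - 8*s + 1)/(s^3 - 3*s^2 - 9*s)

Apply the Laplace transform to the equation.
The derivative rules (L{y''} = s^2 Y - s·y(0) - y'(0) and L{y'} = sY - y(0), with y(0) = 2, y'(0) = -2) turn the left side into (s^2 - 3*s - 9)Y - (2*s - 8).
The right side is L{1} = 1/s.
So (s^2 - 3*s - 9)Y = 1/s + (2*s - 8).
Solve for Y(s) and write it as one ratio of polynomials.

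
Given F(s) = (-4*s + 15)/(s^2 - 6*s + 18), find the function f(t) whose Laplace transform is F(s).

f(t) = exp(3*t)*sin(3*t) - 4*exp(3*t)*cos(3*t)

Complete the square in the denominator: s^2 - 6*s + 18 = (s - 3)^2 + 3^2.
Split the numerator to match: -4*s + 15 = -4·(s - 3) + 1·3.
Invert each term: -4·(s - 3)/((s - 3)^2 + 9) ↔ -4e^(3t)cos(3t); 1·3/((s - 3)^2 + 9) ↔ e^(3t)sin(3t).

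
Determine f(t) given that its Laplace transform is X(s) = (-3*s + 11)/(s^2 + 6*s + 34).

f(t) = 4*exp(-3*t)*sin(5*t) - 3*exp(-3*t)*cos(5*t)

Complete the square in the denominator: s^2 + 6*s + 34 = (s + 3)^2 + 5^2.
Split the numerator to match: -3*s + 11 = -3·(s + 3) + 4·5.
Invert each term: -3·(s + 3)/((s + 3)^2 + 25) ↔ -3e^(-3t)cos(5t); 4·5/((s + 3)^2 + 25) ↔ 4e^(-3t)sin(5t).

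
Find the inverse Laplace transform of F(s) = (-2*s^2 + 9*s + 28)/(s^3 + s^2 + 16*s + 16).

Factor the denominator: s^3 + s^2 + 16*s + 16 = (s + 1)*(s^2 + 16).
Partial fraction decomposition gives [1/(s + 1)] + [-3*s/(s^2 + 16)] + [12/(s^2 + 16)].
Invert each term: 1/(s + 1) ↔ e^(-t); -3·s/(s^2 + 16) ↔ -3cos(4t); 3·4/(s^2 + 16) ↔ 3sin(4t).

3*sin(4*t) - 3*cos(4*t) + exp(-t)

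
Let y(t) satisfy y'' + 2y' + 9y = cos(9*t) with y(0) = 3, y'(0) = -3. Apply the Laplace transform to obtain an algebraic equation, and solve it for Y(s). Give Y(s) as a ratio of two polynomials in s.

Transform both sides with L{·}.
The derivative rules (L{y''} = s^2 Y - s·y(0) - y'(0) and L{y'} = sY - y(0), with y(0) = 3, y'(0) = -3) turn the left side into (s^2 + 2*s + 9)Y - (3*s + 3).
The right side is L{cos(9*t)} = s/(s^2 + 81).
So (s^2 + 2*s + 9)Y = s/(s^2 + 81) + (3*s + 3).
Solve for Y(s) and write it as one ratio of polynomials.

Y(s) = (3*s^3 + 3*s^2 + 244*s + 243)/(s^4 + 2*s^3 + 90*s^2 + 162*s + 729)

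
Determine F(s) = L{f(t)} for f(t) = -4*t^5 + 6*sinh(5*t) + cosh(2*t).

The transform is linear, so treat each term independently.
(-4)·[L{t^5} = 5!/s^6 = 120/s^6]; L{cosh(2t)} = s/(s^2 - 4); (6)·[L{sinh(5t)} = 5/(s^2 - 25)].

F(s) = s/(s^2 - 4) + 30/(s^2 - 25) - 480/s^6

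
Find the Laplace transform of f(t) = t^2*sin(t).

L{sin(t)} = 1/(s^2 + 1).
Then apply L{t^2·g(t)} = (-1)^2 d^2/ds^2[G(s)] with G(s) = 1/(s^2 + 1):
differentiating 2 times and applying the sign gives 2*(3*s^2 - 1)/(s^2 + 1)^3.

2*(3*s^2 - 1)/(s^2 + 1)^3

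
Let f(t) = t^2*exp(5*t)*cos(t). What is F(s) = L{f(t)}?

L{cos(t)} = s/(s^2 + 1).
Multiplying by e^(5t) shifts s → s - 5, so L{exp(5*t)*cos(t)} = (s - 5)/((s - 5)^2 + 1).
Then apply L{t^2·g(t)} = (-1)^2 d^2/ds^2[G(s)] with G(s) = (s - 5)/((s - 5)^2 + 1):
differentiating 2 times and applying the sign gives 2*(s - 5)*(s^2 - 10*s + 22)/(s^2 - 10*s + 26)^3.

F(s) = 2*(s - 5)*(s^2 - 10*s + 22)/(s^2 - 10*s + 26)^3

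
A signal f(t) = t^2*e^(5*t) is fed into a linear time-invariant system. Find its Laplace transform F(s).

L{e^(5t)} = 1/(s - 5).
Then apply L{t^2·g(t)} = (-1)^2 d^2/ds^2[G(s)] with G(s) = 1/(s - 5):
differentiating 2 times and applying the sign gives 2/(s - 5)^3.

F(s) = 2/(s - 5)^3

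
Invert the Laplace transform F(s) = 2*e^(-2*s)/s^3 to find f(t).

The factor e^(-2s) signals a time shift by c = 2 (second shifting theorem).
L{t^2} = 2!/s^3 = 2/s^3, so L^-1{2/s^3} = t^2.
Hence the inverse is u(t - 2) times that function evaluated at t - 2.

f(t) = Heaviside(t - 2)*((t - 2)^2)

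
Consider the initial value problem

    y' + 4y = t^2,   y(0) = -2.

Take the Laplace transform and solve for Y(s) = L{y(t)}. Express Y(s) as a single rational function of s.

Transform both sides with L{·}.
The derivative rules (L{y'} = sY - y(0) = sY - (-2)) turn the left side into (s + 4)Y - (-2).
The right side is L{t^2} = 2/s^3.
So (s + 4)Y = 2/s^3 + (-2).
Divide through and combine into a single rational function.

Y(s) = (-2*s^3 + 2)/(s^4 + 4*s^3)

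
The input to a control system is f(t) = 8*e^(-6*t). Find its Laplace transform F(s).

F(s) = 8/(s + 6)

L{8} = 8/s.
By the first shifting theorem, multiplying by e^(-6t) replaces s with s + 6.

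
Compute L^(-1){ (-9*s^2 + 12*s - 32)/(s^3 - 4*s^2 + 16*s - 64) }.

-4*exp(4*t) - 2*sin(4*t) - 5*cos(4*t)

Factor the denominator: s^3 - 4*s^2 + 16*s - 64 = (s - 4)*(s^2 + 16).
Partial fraction decomposition gives [-4/(s - 4)] + [-5*s/(s^2 + 16)] + [-8/(s^2 + 16)].
Invert each term: -4/(s - 4) ↔ -4e^(4t); -5·s/(s^2 + 16) ↔ -5cos(4t); -2·4/(s^2 + 16) ↔ -2sin(4t).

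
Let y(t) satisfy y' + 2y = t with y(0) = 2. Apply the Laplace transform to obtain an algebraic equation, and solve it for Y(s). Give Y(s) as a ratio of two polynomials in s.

Y(s) = (2*s^2 + 1)/(s^3 + 2*s^2)

Take the Laplace transform of both sides.
Using L{y'} = sY - y(0) = sY - 2, the left side becomes (s + 2)Y - (2).
The right side is L{t} = s^(-2).
So (s + 2)Y = s^(-2) + (2).
Divide through and combine into a single rational function.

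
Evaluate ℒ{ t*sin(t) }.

2*s/(s^2 + 1)^2

L{sin(t)} = 1/(s^2 + 1).
Then apply L{t·g(t)} = -d/ds[H(s)] with H(s) = 1/(s^2 + 1):
differentiating 1 time and applying the sign gives 2*s/(s^2 + 1)^2.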